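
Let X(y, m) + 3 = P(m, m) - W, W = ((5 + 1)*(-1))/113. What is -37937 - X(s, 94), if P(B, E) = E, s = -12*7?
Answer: -4297170/113 ≈ -38028.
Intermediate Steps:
s = -84
W = -6/113 (W = (6*(-1))*(1/113) = -6*1/113 = -6/113 ≈ -0.053097)
X(y, m) = -333/113 + m (X(y, m) = -3 + (m - 1*(-6/113)) = -3 + (m + 6/113) = -3 + (6/113 + m) = -333/113 + m)
-37937 - X(s, 94) = -37937 - (-333/113 + 94) = -37937 - 1*10289/113 = -37937 - 10289/113 = -4297170/113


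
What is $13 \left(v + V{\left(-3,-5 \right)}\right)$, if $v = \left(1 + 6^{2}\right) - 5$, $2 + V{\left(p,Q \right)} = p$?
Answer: $351$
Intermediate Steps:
$V{\left(p,Q \right)} = -2 + p$
$v = 32$ ($v = \left(1 + 36\right) - 5 = 37 - 5 = 32$)
$13 \left(v + V{\left(-3,-5 \right)}\right) = 13 \left(32 - 5\right) = 13 \cdot 27 = 351$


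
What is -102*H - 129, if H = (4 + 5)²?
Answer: -8391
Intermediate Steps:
H = 81 (H = 9² = 81)
-102*H - 129 = -102*81 - 129 = -8262 - 129 = -8391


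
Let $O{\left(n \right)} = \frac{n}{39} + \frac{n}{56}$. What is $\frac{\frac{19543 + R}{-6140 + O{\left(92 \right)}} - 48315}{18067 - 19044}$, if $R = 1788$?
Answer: $\frac{161879217051}{3273199135} \approx 49.456$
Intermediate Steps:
$O{\left(n \right)} = \frac{95 n}{2184}$ ($O{\left(n \right)} = n \frac{1}{39} + n \frac{1}{56} = \frac{n}{39} + \frac{n}{56} = \frac{95 n}{2184}$)
$\frac{\frac{19543 + R}{-6140 + O{\left(92 \right)}} - 48315}{18067 - 19044} = \frac{\frac{19543 + 1788}{-6140 + \frac{95}{2184} \cdot 92} - 48315}{18067 - 19044} = \frac{\frac{21331}{-6140 + \frac{2185}{546}} - 48315}{-977} = \left(\frac{21331}{- \frac{3350255}{546}} - 48315\right) \left(- \frac{1}{977}\right) = \left(21331 \left(- \frac{546}{3350255}\right) - 48315\right) \left(- \frac{1}{977}\right) = \left(- \frac{11646726}{3350255} - 48315\right) \left(- \frac{1}{977}\right) = \left(- \frac{161879217051}{3350255}\right) \left(- \frac{1}{977}\right) = \frac{161879217051}{3273199135}$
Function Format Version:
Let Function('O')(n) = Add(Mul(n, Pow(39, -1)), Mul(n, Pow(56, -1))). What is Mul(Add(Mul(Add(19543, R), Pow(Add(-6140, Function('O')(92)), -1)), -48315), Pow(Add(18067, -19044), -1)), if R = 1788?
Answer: Rational(161879217051, 3273199135) ≈ 49.456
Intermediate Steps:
Function('O')(n) = Mul(Rational(95, 2184), n) (Function('O')(n) = Add(Mul(n, Rational(1, 39)), Mul(n, Rational(1, 56))) = Add(Mul(Rational(1, 39), n), Mul(Rational(1, 56), n)) = Mul(Rational(95, 2184), n))
Mul(Add(Mul(Add(19543, R), Pow(Add(-6140, Function('O')(92)), -1)), -48315), Pow(Add(18067, -19044), -1)) = Mul(Add(Mul(Add(19543, 1788), Pow(Add(-6140, Mul(Rational(95, 2184), 92)), -1)), -48315), Pow(Add(18067, -19044), -1)) = Mul(Add(Mul(21331, Pow(Add(-6140, Rational(2185, 546)), -1)), -48315), Pow(-977, -1)) = Mul(Add(Mul(21331, Pow(Rational(-3350255, 546), -1)), -48315), Rational(-1, 977)) = Mul(Add(Mul(21331, Rational(-546, 3350255)), -48315), Rational(-1, 977)) = Mul(Add(Rational(-11646726, 3350255), -48315), Rational(-1, 977)) = Mul(Rational(-161879217051, 3350255), Rational(-1, 977)) = Rational(161879217051, 3273199135)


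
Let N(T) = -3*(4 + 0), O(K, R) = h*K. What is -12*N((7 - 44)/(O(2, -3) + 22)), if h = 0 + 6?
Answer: 144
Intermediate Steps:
h = 6
O(K, R) = 6*K
N(T) = -12 (N(T) = -3*4 = -12)
-12*N((7 - 44)/(O(2, -3) + 22)) = -12*(-12) = 144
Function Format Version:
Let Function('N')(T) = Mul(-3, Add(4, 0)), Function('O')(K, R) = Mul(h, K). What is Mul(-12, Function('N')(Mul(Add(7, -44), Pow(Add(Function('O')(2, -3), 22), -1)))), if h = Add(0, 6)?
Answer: 144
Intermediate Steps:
h = 6
Function('O')(K, R) = Mul(6, K)
Function('N')(T) = -12 (Function('N')(T) = Mul(-3, 4) = -12)
Mul(-12, Function('N')(Mul(Add(7, -44), Pow(Add(Function('O')(2, -3), 22), -1)))) = Mul(-12, -12) = 144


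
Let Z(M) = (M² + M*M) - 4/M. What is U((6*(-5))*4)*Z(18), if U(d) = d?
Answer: -233200/3 ≈ -77733.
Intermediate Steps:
Z(M) = -4/M + 2*M² (Z(M) = (M² + M²) - 4/M = 2*M² - 4/M = -4/M + 2*M²)
U((6*(-5))*4)*Z(18) = ((6*(-5))*4)*(2*(-2 + 18³)/18) = (-30*4)*(2*(1/18)*(-2 + 5832)) = -240*5830/18 = -120*5830/9 = -233200/3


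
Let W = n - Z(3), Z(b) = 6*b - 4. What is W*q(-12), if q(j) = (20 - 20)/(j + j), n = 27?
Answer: 0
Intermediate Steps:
q(j) = 0 (q(j) = 0/((2*j)) = 0*(1/(2*j)) = 0)
Z(b) = -4 + 6*b
W = 13 (W = 27 - (-4 + 6*3) = 27 - (-4 + 18) = 27 - 1*14 = 27 - 14 = 13)
W*q(-12) = 13*0 = 0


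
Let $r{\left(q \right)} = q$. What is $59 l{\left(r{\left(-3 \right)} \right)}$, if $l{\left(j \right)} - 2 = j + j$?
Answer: $-236$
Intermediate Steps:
$l{\left(j \right)} = 2 + 2 j$ ($l{\left(j \right)} = 2 + \left(j + j\right) = 2 + 2 j$)
$59 l{\left(r{\left(-3 \right)} \right)} = 59 \left(2 + 2 \left(-3\right)\right) = 59 \left(2 - 6\right) = 59 \left(-4\right) = -236$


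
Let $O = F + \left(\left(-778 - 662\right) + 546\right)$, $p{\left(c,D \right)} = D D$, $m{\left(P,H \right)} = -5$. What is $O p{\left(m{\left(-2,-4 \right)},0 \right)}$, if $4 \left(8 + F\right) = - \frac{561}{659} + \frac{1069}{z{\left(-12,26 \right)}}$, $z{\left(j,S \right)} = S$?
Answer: $0$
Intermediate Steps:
$p{\left(c,D \right)} = D^{2}$
$F = \frac{141597}{68536}$ ($F = -8 + \frac{- \frac{561}{659} + \frac{1069}{26}}{4} = -8 + \frac{1}{4} \cdot \frac{689885}{17134} = -8 + \frac{689885}{68536} = \frac{141597}{68536} \approx 2.066$)
$O = - \frac{61129587}{68536}$ ($O = \frac{141597}{68536} + \left(\left(-778 - 662\right) + 546\right) = \frac{141597}{68536} + \left(-1440 + 546\right) = \frac{141597}{68536} - 894 = - \frac{61129587}{68536} \approx -891.93$)
$O p{\left(m{\left(-2,-4 \right)},0 \right)} = - \frac{61129587 \cdot 0^{2}}{68536} = \left(- \frac{61129587}{68536}\right) 0 = 0$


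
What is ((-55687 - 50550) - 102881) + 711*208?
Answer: -61230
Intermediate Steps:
((-55687 - 50550) - 102881) + 711*208 = (-106237 - 102881) + 147888 = -209118 + 147888 = -61230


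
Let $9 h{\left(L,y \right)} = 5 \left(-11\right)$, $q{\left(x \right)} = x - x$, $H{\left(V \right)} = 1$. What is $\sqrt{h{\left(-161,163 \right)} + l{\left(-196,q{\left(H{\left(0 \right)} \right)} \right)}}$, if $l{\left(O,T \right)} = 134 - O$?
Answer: $\frac{\sqrt{2915}}{3} \approx 17.997$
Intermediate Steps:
$q{\left(x \right)} = 0$
$h{\left(L,y \right)} = - \frac{55}{9}$ ($h{\left(L,y \right)} = \frac{5 \left(-11\right)}{9} = \frac{1}{9} \left(-55\right) = - \frac{55}{9}$)
$\sqrt{h{\left(-161,163 \right)} + l{\left(-196,q{\left(H{\left(0 \right)} \right)} \right)}} = \sqrt{- \frac{55}{9} + \left(134 - -196\right)} = \sqrt{- \frac{55}{9} + \left(134 + 196\right)} = \sqrt{- \frac{55}{9} + 330} = \sqrt{\frac{2915}{9}} = \frac{\sqrt{2915}}{3}$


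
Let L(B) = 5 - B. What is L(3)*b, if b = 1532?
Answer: 3064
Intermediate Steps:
L(3)*b = (5 - 1*3)*1532 = (5 - 3)*1532 = 2*1532 = 3064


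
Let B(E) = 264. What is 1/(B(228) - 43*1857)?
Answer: -1/79587 ≈ -1.2565e-5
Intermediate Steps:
1/(B(228) - 43*1857) = 1/(264 - 43*1857) = 1/(264 - 79851) = 1/(-79587) = -1/79587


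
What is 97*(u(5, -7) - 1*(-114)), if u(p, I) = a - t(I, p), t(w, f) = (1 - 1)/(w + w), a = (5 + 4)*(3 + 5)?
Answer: 18042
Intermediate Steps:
a = 72 (a = 9*8 = 72)
t(w, f) = 0 (t(w, f) = 0/((2*w)) = 0*(1/(2*w)) = 0)
u(p, I) = 72 (u(p, I) = 72 - 1*0 = 72 + 0 = 72)
97*(u(5, -7) - 1*(-114)) = 97*(72 - 1*(-114)) = 97*(72 + 114) = 97*186 = 18042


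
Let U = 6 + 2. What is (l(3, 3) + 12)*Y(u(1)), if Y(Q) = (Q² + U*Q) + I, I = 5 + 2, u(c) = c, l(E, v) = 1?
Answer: 208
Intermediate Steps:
I = 7
U = 8
Y(Q) = 7 + Q² + 8*Q (Y(Q) = (Q² + 8*Q) + 7 = 7 + Q² + 8*Q)
(l(3, 3) + 12)*Y(u(1)) = (1 + 12)*(7 + 1² + 8*1) = 13*(7 + 1 + 8) = 13*16 = 208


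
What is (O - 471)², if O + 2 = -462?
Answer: 874225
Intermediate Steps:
O = -464 (O = -2 - 462 = -464)
(O - 471)² = (-464 - 471)² = (-935)² = 874225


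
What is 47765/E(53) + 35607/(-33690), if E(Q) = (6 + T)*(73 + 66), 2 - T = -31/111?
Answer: 58024347521/1434531430 ≈ 40.448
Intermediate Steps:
T = 253/111 (T = 2 - (-31)/111 = 2 - 1*(-31/111) = 2 + 31/111 = 253/111 ≈ 2.2793)
E(Q) = 127741/111 (E(Q) = (6 + 253/111)*(73 + 66) = (919/111)*139 = 127741/111)
47765/E(53) + 35607/(-33690) = 47765/(127741/111) + 35607/(-33690) = 47765*(111/127741) + 35607*(-1/33690) = 5301915/127741 - 11869/11230 = 58024347521/1434531430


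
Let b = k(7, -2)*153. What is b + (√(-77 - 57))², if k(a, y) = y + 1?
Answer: -287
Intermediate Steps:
k(a, y) = 1 + y
b = -153 (b = (1 - 2)*153 = -1*153 = -153)
b + (√(-77 - 57))² = -153 + (√(-77 - 57))² = -153 + (√(-134))² = -153 + (I*√134)² = -153 - 134 = -287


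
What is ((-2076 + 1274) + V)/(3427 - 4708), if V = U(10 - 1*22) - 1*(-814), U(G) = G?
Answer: 0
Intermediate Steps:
V = 802 (V = (10 - 1*22) - 1*(-814) = (10 - 22) + 814 = -12 + 814 = 802)
((-2076 + 1274) + V)/(3427 - 4708) = ((-2076 + 1274) + 802)/(3427 - 4708) = (-802 + 802)/(-1281) = 0*(-1/1281) = 0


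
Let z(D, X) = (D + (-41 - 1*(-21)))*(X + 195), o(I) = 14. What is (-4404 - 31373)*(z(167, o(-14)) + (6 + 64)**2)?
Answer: -1274484071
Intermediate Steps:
z(D, X) = (-20 + D)*(195 + X) (z(D, X) = (D + (-41 + 21))*(195 + X) = (D - 20)*(195 + X) = (-20 + D)*(195 + X))
(-4404 - 31373)*(z(167, o(-14)) + (6 + 64)**2) = (-4404 - 31373)*((-3900 - 20*14 + 195*167 + 167*14) + (6 + 64)**2) = -35777*((-3900 - 280 + 32565 + 2338) + 70**2) = -35777*(30723 + 4900) = -35777*35623 = -1274484071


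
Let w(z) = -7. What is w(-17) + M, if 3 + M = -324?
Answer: -334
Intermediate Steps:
M = -327 (M = -3 - 324 = -327)
w(-17) + M = -7 - 327 = -334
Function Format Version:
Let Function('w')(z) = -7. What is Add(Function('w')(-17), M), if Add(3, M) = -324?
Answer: -334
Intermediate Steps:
M = -327 (M = Add(-3, -324) = -327)
Add(Function('w')(-17), M) = Add(-7, -327) = -334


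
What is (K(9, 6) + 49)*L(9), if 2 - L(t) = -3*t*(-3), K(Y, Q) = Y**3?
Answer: -61462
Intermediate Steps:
L(t) = 2 - 9*t (L(t) = 2 - (-3*t)*(-3) = 2 - 9*t)
(K(9, 6) + 49)*L(9) = (9**3 + 49)*(2 - 9*9) = (729 + 49)*(2 - 81) = 778*(-79) = -61462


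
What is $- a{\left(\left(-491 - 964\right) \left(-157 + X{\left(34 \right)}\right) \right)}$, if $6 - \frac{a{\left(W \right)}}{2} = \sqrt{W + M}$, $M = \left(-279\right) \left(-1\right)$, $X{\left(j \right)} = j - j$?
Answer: $-12 + 2 \sqrt{228714} \approx 944.48$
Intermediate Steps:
$X{\left(j \right)} = 0$
$M = 279$
$a{\left(W \right)} = 12 - 2 \sqrt{279 + W}$ ($a{\left(W \right)} = 12 - 2 \sqrt{W + 279} = 12 - 2 \sqrt{279 + W}$)
$- a{\left(\left(-491 - 964\right) \left(-157 + X{\left(34 \right)}\right) \right)} = - (12 - 2 \sqrt{279 + \left(-491 - 964\right) \left(-157 + 0\right)}) = - (12 - 2 \sqrt{279 - -228435}) = - (12 - 2 \sqrt{279 + 228435}) = - (12 - 2 \sqrt{228714}) = -12 + 2 \sqrt{228714}$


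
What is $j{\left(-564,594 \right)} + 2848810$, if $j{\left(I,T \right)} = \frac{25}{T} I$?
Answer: $\frac{282029840}{99} \approx 2.8488 \cdot 10^{6}$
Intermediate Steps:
$j{\left(I,T \right)} = \frac{25 I}{T}$
$j{\left(-564,594 \right)} + 2848810 = 25 \left(-564\right) \frac{1}{594} + 2848810 = - \frac{2350}{99} + 2848810 = \frac{282029840}{99}$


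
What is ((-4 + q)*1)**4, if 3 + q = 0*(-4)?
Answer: 2401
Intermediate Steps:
q = -3 (q = -3 + 0*(-4) = -3 + 0 = -3)
((-4 + q)*1)**4 = ((-4 - 3)*1)**4 = (-7*1)**4 = (-7)**4 = 2401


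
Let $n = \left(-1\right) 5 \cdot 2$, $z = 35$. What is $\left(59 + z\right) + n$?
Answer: $84$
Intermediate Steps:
$n = -10$ ($n = \left(-5\right) 2 = -10$)
$\left(59 + z\right) + n = \left(59 + 35\right) - 10 = 94 - 10 = 84$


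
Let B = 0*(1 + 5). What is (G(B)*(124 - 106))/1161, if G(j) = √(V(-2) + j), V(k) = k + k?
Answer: 4*I/129 ≈ 0.031008*I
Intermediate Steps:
V(k) = 2*k
B = 0 (B = 0*6 = 0)
G(j) = √(-4 + j) (G(j) = √(2*(-2) + j) = √(-4 + j))
(G(B)*(124 - 106))/1161 = (√(-4 + 0)*(124 - 106))/1161 = (√(-4)*18)*(1/1161) = ((2*I)*18)*(1/1161) = (36*I)*(1/1161) = 4*I/129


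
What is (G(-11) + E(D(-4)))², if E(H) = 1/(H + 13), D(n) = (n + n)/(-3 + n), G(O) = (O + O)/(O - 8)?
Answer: 5340721/3538161 ≈ 1.5095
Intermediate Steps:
G(O) = 2*O/(-8 + O) (G(O) = (2*O)/(-8 + O) = 2*O/(-8 + O))
D(n) = 2*n/(-3 + n) (D(n) = (2*n)/(-3 + n) = 2*n/(-3 + n))
E(H) = 1/(13 + H)
(G(-11) + E(D(-4)))² = (2*(-11)/(-8 - 11) + 1/(13 + 2*(-4)/(-3 - 4)))² = (2*(-11)/(-19) + 1/(13 + 2*(-4)/(-7)))² = (2*(-11)*(-1/19) + 1/(13 + 2*(-4)*(-⅐)))² = (22/19 + 1/(13 + 8/7))² = (22/19 + 1/(99/7))² = (22/19 + 7/99)² = (2311/1881)² = 5340721/3538161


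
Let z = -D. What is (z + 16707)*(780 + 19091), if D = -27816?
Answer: 884716533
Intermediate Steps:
z = 27816 (z = -1*(-27816) = 27816)
(z + 16707)*(780 + 19091) = (27816 + 16707)*(780 + 19091) = 44523*19871 = 884716533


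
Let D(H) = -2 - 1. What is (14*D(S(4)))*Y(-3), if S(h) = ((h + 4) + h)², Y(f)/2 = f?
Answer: 252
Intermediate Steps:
Y(f) = 2*f
S(h) = (4 + 2*h)² (S(h) = ((4 + h) + h)² = (4 + 2*h)²)
D(H) = -3
(14*D(S(4)))*Y(-3) = (14*(-3))*(2*(-3)) = -42*(-6) = 252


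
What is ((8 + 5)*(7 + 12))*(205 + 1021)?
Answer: 302822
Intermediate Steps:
((8 + 5)*(7 + 12))*(205 + 1021) = (13*19)*1226 = 247*1226 = 302822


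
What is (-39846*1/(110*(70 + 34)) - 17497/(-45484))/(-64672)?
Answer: 201523723/4206403984640 ≈ 4.7909e-5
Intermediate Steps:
(-39846*1/(110*(70 + 34)) - 17497/(-45484))/(-64672) = (-39846/(110*104) - 17497*(-1/45484))*(-1/64672) = (-39846/11440 + 17497/45484)*(-1/64672) = (-39846*1/11440 + 17497/45484)*(-1/64672) = (-19923/5720 + 17497/45484)*(-1/64672) = -201523723/65042120*(-1/64672) = 201523723/4206403984640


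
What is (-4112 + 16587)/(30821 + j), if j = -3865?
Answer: 12475/26956 ≈ 0.46279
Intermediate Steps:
(-4112 + 16587)/(30821 + j) = (-4112 + 16587)/(30821 - 3865) = 12475/26956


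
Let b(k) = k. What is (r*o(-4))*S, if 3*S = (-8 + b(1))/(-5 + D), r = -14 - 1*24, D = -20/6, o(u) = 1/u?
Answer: 133/50 ≈ 2.6600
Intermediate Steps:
o(u) = 1/u
D = -10/3 (D = -20*⅙ = -10/3 ≈ -3.3333)
r = -38 (r = -14 - 24 = -38)
S = 7/25 (S = ((-8 + 1)/(-5 - 10/3))/3 = (-7/(-25/3))/3 = (-7*(-3/25))/3 = (⅓)*(21/25) = 7/25 ≈ 0.28000)
(r*o(-4))*S = -38/(-4)*(7/25) = -38*(-¼)*(7/25) = (19/2)*(7/25) = 133/50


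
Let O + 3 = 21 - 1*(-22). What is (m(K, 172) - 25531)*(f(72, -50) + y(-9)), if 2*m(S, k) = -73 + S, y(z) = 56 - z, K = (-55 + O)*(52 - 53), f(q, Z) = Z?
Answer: -383400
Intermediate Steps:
O = 40 (O = -3 + (21 - 1*(-22)) = -3 + (21 + 22) = -3 + 43 = 40)
K = 15 (K = (-55 + 40)*(52 - 53) = -15*(-1) = 15)
m(S, k) = -73/2 + S/2 (m(S, k) = (-73 + S)/2 = -73/2 + S/2)
(m(K, 172) - 25531)*(f(72, -50) + y(-9)) = ((-73/2 + (1/2)*15) - 25531)*(-50 + (56 - 1*(-9))) = ((-73/2 + 15/2) - 25531)*(-50 + (56 + 9)) = (-29 - 25531)*(-50 + 65) = -25560*15 = -383400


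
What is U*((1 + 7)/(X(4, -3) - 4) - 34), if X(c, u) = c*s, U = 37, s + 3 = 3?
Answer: -1332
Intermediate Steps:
s = 0 (s = -3 + 3 = 0)
X(c, u) = 0 (X(c, u) = c*0 = 0)
U*((1 + 7)/(X(4, -3) - 4) - 34) = 37*((1 + 7)/(0 - 4) - 34) = 37*(8/(-4) - 34) = 37*(8*(-¼) - 34) = 37*(-2 - 34) = 37*(-36) = -1332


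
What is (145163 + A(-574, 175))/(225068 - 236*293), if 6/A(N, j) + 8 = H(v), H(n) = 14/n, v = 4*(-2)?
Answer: 1887111/2026960 ≈ 0.93101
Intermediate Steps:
v = -8
A(N, j) = -8/13 (A(N, j) = 6/(-8 + 14/(-8)) = 6/(-8 + 14*(-⅛)) = 6/(-8 - 7/4) = 6/(-39/4) = 6*(-4/39) = -8/13)
(145163 + A(-574, 175))/(225068 - 236*293) = (145163 - 8/13)/(225068 - 236*293) = 1887111/(13*(225068 - 69148)) = (1887111/13)/155920 = (1887111/13)*(1/155920) = 1887111/2026960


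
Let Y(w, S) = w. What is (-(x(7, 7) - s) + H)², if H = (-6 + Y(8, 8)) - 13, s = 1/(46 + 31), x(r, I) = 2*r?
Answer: 3701776/5929 ≈ 624.35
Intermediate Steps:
s = 1/77 ≈ 0.012987
H = -11 (H = (-6 + 8) - 13 = 2 - 13 = -11)
(-(x(7, 7) - s) + H)² = (-(2*7 - 1*1/77) - 11)² = (-(14 - 1/77) - 11)² = (-1*1077/77 - 11)² = (-1077/77 - 11)² = (-1924/77)² = 3701776/5929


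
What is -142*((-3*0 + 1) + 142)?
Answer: -20306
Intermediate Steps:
-142*((-3*0 + 1) + 142) = -142*((0 + 1) + 142) = -142*(1 + 142) = -142*143 = -20306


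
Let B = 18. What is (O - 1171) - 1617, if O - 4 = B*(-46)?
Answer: -3612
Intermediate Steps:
O = -824 (O = 4 + 18*(-46) = 4 - 828 = -824)
(O - 1171) - 1617 = (-824 - 1171) - 1617 = -1995 - 1617 = -3612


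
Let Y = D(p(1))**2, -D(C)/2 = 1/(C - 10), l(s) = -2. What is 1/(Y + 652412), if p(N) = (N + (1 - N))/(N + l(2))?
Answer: 121/78941856 ≈ 1.5328e-6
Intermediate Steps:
p(N) = 1/(-2 + N) (p(N) = (N + (1 - N))/(N - 2) = 1/(-2 + N))
D(C) = -2/(-10 + C) (D(C) = -2/(C - 10) = -2/(-10 + C))
Y = 4/121 (Y = (-2/(-10 + 1/(-2 + 1)))**2 = (-2/(-10 + 1/(-1)))**2 = (-2/(-10 - 1))**2 = (-2/(-11))**2 = (-2*(-1/11))**2 = (2/11)**2 = 4/121 ≈ 0.033058)
1/(Y + 652412) = 1/(4/121 + 652412) = 1/(78941856/121) = 121/78941856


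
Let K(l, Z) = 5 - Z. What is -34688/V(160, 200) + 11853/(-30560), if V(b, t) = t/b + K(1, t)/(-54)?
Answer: -7632884871/1069600 ≈ -7136.2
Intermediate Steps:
V(b, t) = -5/54 + t/54 + t/b (V(b, t) = t/b + (5 - t)/(-54) = t/b + (5 - t)*(-1/54) = t/b + (-5/54 + t/54) = -5/54 + t/54 + t/b)
-34688/V(160, 200) + 11853/(-30560) = -34688*160/(200 + (1/54)*160*(-5 + 200)) + 11853/(-30560) = -34688*160/(200 + (1/54)*160*195) + 11853*(-1/30560) = -34688*160/(200 + 5200/9) - 11853/30560 = -34688/((1/160)*(7000/9)) - 11853/30560 = -34688/175/36 - 11853/30560 = -34688*36/175 - 11853/30560 = -1248768/175 - 11853/30560 = -7632884871/1069600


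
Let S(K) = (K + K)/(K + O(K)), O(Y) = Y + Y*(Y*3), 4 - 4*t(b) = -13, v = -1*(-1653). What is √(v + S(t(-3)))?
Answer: √5754565/59 ≈ 40.659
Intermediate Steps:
v = 1653
t(b) = 17/4 (t(b) = 1 - ¼*(-13) = 1 + 13/4 = 17/4)
O(Y) = Y + 3*Y² (O(Y) = Y + Y*(3*Y) = Y + 3*Y²)
S(K) = 2*K/(K + K*(1 + 3*K)) (S(K) = (K + K)/(K + K*(1 + 3*K)) = (2*K)/(K + K*(1 + 3*K)) = 2*K/(K + K*(1 + 3*K)))
√(v + S(t(-3))) = √(1653 + 2/(2 + 3*(17/4))) = √(1653 + 2/(2 + 51/4)) = √(1653 + 2/(59/4)) = √(1653 + 2*(4/59)) = √(1653 + 8/59) = √(97535/59) = √5754565/59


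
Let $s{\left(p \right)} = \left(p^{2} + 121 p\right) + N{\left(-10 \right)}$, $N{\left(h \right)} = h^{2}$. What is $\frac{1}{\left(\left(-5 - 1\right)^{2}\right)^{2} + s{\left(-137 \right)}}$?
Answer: $\frac{1}{3588} \approx 0.00027871$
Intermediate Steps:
$s{\left(p \right)} = 100 + p^{2} + 121 p$ ($s{\left(p \right)} = \left(p^{2} + 121 p\right) + \left(-10\right)^{2} = \left(p^{2} + 121 p\right) + 100 = 100 + p^{2} + 121 p$)
$\frac{1}{\left(\left(-5 - 1\right)^{2}\right)^{2} + s{\left(-137 \right)}} = \frac{1}{\left(\left(-5 - 1\right)^{2}\right)^{2} + \left(100 + \left(-137\right)^{2} + 121 \left(-137\right)\right)} = \frac{1}{\left(\left(-6\right)^{2}\right)^{2} + \left(100 + 18769 - 16577\right)} = \frac{1}{36^{2} + 2292} = \frac{1}{1296 + 2292} = \frac{1}{3588}$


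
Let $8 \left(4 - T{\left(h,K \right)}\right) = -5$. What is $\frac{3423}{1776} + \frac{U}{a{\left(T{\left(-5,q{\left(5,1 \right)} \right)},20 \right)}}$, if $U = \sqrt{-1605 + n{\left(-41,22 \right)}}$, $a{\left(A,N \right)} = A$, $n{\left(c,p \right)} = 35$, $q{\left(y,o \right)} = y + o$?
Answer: $\frac{1141}{592} + \frac{8 i \sqrt{1570}}{37} \approx 1.9274 + 8.5672 i$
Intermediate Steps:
$q{\left(y,o \right)} = o + y$
$T{\left(h,K \right)} = \frac{37}{8}$ ($T{\left(h,K \right)} = 4 - - \frac{5}{8} = 4 + \frac{5}{8} = \frac{37}{8}$)
$U = i \sqrt{1570}$ ($U = \sqrt{-1605 + 35} = \sqrt{-1570} = i \sqrt{1570} \approx 39.623 i$)
$\frac{3423}{1776} + \frac{U}{a{\left(T{\left(-5,q{\left(5,1 \right)} \right)},20 \right)}} = \frac{3423}{1776} + \frac{i \sqrt{1570}}{\frac{37}{8}} = 3423 \cdot \frac{1}{1776} + i \sqrt{1570} \cdot \frac{8}{37} = \frac{1141}{592} + \frac{8 i \sqrt{1570}}{37}$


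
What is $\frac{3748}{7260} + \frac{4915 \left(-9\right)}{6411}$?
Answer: $- \frac{24759806}{3878655} \approx -6.3836$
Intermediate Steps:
$\frac{3748}{7260} + \frac{4915 \left(-9\right)}{6411} = 3748 \cdot \frac{1}{7260} - \frac{14745}{2137} = \frac{937}{1815} - \frac{14745}{2137} = - \frac{24759806}{3878655}$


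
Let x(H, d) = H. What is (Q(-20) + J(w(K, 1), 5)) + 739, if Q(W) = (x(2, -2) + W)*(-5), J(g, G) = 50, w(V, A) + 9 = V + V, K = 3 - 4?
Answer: 879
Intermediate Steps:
K = -1
w(V, A) = -9 + 2*V (w(V, A) = -9 + (V + V) = -9 + 2*V)
Q(W) = -10 - 5*W (Q(W) = (2 + W)*(-5) = -10 - 5*W)
(Q(-20) + J(w(K, 1), 5)) + 739 = ((-10 - 5*(-20)) + 50) + 739 = ((-10 + 100) + 50) + 739 = (90 + 50) + 739 = 140 + 739 = 879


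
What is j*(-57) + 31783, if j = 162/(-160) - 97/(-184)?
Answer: 58531621/1840 ≈ 31811.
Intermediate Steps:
j = -893/1840 (j = 162*(-1/160) - 97*(-1/184) = -81/80 + 97/184 = -893/1840 ≈ -0.48533)
j*(-57) + 31783 = -893/1840*(-57) + 31783 = 50901/1840 + 31783 = 58531621/1840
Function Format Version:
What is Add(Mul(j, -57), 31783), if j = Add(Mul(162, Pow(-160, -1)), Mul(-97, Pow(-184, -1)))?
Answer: Rational(58531621, 1840) ≈ 31811.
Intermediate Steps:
j = Rational(-893, 1840) (j = Add(Mul(162, Rational(-1, 160)), Mul(-97, Rational(-1, 184))) = Add(Rational(-81, 80), Rational(97, 184)) = Rational(-893, 1840) ≈ -0.48533)
Add(Mul(j, -57), 31783) = Add(Mul(Rational(-893, 1840), -57), 31783) = Add(Rational(50901, 1840), 31783) = Rational(58531621, 1840)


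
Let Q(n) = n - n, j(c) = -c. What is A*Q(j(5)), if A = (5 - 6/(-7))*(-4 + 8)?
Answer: 0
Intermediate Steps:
Q(n) = 0
A = 164/7 (A = (5 - 6*(-⅐))*4 = (5 + 6/7)*4 = (41/7)*4 = 164/7 ≈ 23.429)
A*Q(j(5)) = (164/7)*0 = 0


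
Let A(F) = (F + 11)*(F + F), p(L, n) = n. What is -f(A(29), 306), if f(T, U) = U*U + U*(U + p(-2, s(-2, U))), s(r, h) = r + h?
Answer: -280296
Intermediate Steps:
s(r, h) = h + r
A(F) = 2*F*(11 + F) (A(F) = (11 + F)*(2*F) = 2*F*(11 + F))
f(T, U) = U² + U*(-2 + 2*U) (f(T, U) = U*U + U*(U + (U - 2)) = U² + U*(U + (-2 + U)) = U² + U*(-2 + 2*U))
-f(A(29), 306) = -306*(-2 + 3*306) = -306*(-2 + 918) = -306*916 = -1*280296 = -280296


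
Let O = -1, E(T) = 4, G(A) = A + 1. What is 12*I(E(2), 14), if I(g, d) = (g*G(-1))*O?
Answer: 0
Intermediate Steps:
G(A) = 1 + A
I(g, d) = 0 (I(g, d) = (g*(1 - 1))*(-1) = (g*0)*(-1) = 0*(-1) = 0)
12*I(E(2), 14) = 12*0 = 0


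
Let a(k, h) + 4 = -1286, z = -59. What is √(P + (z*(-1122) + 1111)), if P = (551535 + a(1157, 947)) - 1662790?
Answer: 2*I*√261309 ≈ 1022.4*I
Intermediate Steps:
a(k, h) = -1290 (a(k, h) = -4 - 1286 = -1290)
P = -1112545 (P = (551535 - 1290) - 1662790 = 550245 - 1662790 = -1112545)
√(P + (z*(-1122) + 1111)) = √(-1112545 + (-59*(-1122) + 1111)) = √(-1112545 + (66198 + 1111)) = √(-1112545 + 67309) = √(-1045236) = 2*I*√261309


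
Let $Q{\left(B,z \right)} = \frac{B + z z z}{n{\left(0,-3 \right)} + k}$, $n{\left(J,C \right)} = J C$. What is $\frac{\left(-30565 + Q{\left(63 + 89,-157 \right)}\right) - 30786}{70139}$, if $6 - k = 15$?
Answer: $\frac{3317582}{631251} \approx 5.2556$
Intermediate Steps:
$k = -9$ ($k = 6 - 15 = -9$)
$n{\left(J,C \right)} = C J$
$Q{\left(B,z \right)} = - \frac{B}{9} - \frac{z^{3}}{9}$ ($Q{\left(B,z \right)} = \frac{B + z z z}{\left(-3\right) 0 - 9} = \frac{B + z^{2} z}{0 - 9} = \frac{B + z^{3}}{-9} = \left(B + z^{3}\right) \left(- \frac{1}{9}\right) = - \frac{B}{9} - \frac{z^{3}}{9}$)
$\frac{\left(-30565 + Q{\left(63 + 89,-157 \right)}\right) - 30786}{70139} = \frac{\left(-30565 - \left(- \frac{3869893}{9} + \frac{63 + 89}{9}\right)\right) - 30786}{70139} = \left(\left(-30565 - - \frac{3869741}{9}\right) - 30786\right) \frac{1}{70139} = \left(\left(-30565 + \left(- \frac{152}{9} + \frac{3869893}{9}\right)\right) - 30786\right) \frac{1}{70139} = \left(\left(-30565 + \frac{3869741}{9}\right) - 30786\right) \frac{1}{70139} = \left(\frac{3594656}{9} - 30786\right) \frac{1}{70139} = \frac{3317582}{9} \cdot \frac{1}{70139} = \frac{3317582}{631251}$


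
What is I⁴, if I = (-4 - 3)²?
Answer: 5764801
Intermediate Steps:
I = 49 (I = (-7)² = 49)
I⁴ = 49⁴ = 5764801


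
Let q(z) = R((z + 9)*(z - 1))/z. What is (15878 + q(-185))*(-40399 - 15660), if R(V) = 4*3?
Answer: -164668715662/185 ≈ -8.9010e+8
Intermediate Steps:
R(V) = 12
q(z) = 12/z
(15878 + q(-185))*(-40399 - 15660) = (15878 + 12/(-185))*(-40399 - 15660) = (15878 + 12*(-1/185))*(-56059) = (15878 - 12/185)*(-56059) = (2937418/185)*(-56059) = -164668715662/185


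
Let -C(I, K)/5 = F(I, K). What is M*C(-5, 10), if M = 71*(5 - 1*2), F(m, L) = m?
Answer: 5325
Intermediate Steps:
M = 213 (M = 71*(5 - 2) = 71*3 = 213)
C(I, K) = -5*I
M*C(-5, 10) = 213*(-5*(-5)) = 213*25 = 5325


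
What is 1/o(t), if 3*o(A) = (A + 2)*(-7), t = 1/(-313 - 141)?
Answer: -1362/6349 ≈ -0.21452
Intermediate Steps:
t = -1/454 (t = 1/(-454) = -1/454 ≈ -0.0022026)
o(A) = -14/3 - 7*A/3 (o(A) = ((A + 2)*(-7))/3 = ((2 + A)*(-7))/3 = (-14 - 7*A)/3 = -14/3 - 7*A/3)
1/o(t) = 1/(-14/3 - 7/3*(-1/454)) = 1/(-14/3 + 7/1362) = 1/(-6349/1362) = -1362/6349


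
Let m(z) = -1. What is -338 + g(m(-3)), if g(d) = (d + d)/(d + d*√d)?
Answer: -337 - I ≈ -337.0 - 1.0*I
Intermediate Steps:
g(d) = 2*d/(d + d^(3/2)) (g(d) = (2*d)/(d + d^(3/2)) = 2*d/(d + d^(3/2)))
-338 + g(m(-3)) = -338 + 2*(-1)/(-1 + (-1)^(3/2)) = -338 + 2*(-1)/(-1 - I) = -338 + 2*(-1)*((-1 + I)/2) = -338 + (1 - I) = -337 - I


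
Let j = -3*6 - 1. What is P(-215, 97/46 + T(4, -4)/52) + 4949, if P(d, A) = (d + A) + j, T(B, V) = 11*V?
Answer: 2820325/598 ≈ 4716.3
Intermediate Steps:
j = -19 (j = -18 - 1 = -19)
P(d, A) = -19 + A + d (P(d, A) = (d + A) - 19 = (A + d) - 19 = -19 + A + d)
P(-215, 97/46 + T(4, -4)/52) + 4949 = (-19 + (97/46 + (11*(-4))/52) - 215) + 4949 = (-19 + (97*(1/46) - 44*1/52) - 215) + 4949 = (-19 + (97/46 - 11/13) - 215) + 4949 = (-19 + 755/598 - 215) + 4949 = -139177/598 + 4949 = 2820325/598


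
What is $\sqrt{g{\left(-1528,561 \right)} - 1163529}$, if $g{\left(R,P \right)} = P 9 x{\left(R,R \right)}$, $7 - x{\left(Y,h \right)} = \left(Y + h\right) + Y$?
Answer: $3 \sqrt{2446270} \approx 4692.2$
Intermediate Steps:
$x{\left(Y,h \right)} = 7 - h - 2 Y$ ($x{\left(Y,h \right)} = 7 - \left(\left(Y + h\right) + Y\right) = 7 - \left(h + 2 Y\right) = 7 - h - 2 Y$)
$g{\left(R,P \right)} = 9 P \left(7 - 3 R\right)$ ($g{\left(R,P \right)} = P 9 \left(7 - R - 2 R\right) = 9 P \left(7 - 3 R\right)$)
$\sqrt{g{\left(-1528,561 \right)} - 1163529} = \sqrt{9 \cdot 561 \left(7 - -4584\right) - 1163529} = \sqrt{9 \cdot 561 \left(7 + 4584\right) - 1163529} = \sqrt{9 \cdot 561 \cdot 4591 - 1163529} = \sqrt{23179959 - 1163529} = \sqrt{22016430} = 3 \sqrt{2446270}$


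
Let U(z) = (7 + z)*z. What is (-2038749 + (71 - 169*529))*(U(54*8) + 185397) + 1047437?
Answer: -798124341118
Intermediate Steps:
U(z) = z*(7 + z)
(-2038749 + (71 - 169*529))*(U(54*8) + 185397) + 1047437 = (-2038749 + (71 - 169*529))*((54*8)*(7 + 54*8) + 185397) + 1047437 = (-2038749 + (71 - 89401))*(432*(7 + 432) + 185397) + 1047437 = (-2038749 - 89330)*(432*439 + 185397) + 1047437 = -2128079*(189648 + 185397) + 1047437 = -2128079*375045 + 1047437 = -798125388555 + 1047437 = -798124341118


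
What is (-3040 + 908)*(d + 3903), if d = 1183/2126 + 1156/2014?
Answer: -8909929203630/1070441 ≈ -8.3236e+6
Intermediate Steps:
d = 2420109/2140882 (d = 1183*(1/2126) + 1156*(1/2014) = 1183/2126 + 578/1007 = 2420109/2140882 ≈ 1.1304)
(-3040 + 908)*(d + 3903) = (-3040 + 908)*(2420109/2140882 + 3903) = -2132*8358282555/2140882 = -8909929203630/1070441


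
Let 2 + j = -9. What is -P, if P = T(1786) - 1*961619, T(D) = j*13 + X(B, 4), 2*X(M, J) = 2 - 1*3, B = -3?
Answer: 1923525/2 ≈ 9.6176e+5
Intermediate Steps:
j = -11 (j = -2 - 9 = -11)
X(M, J) = -1/2 (X(M, J) = (2 - 1*3)/2 = (2 - 3)/2 = (1/2)*(-1) = -1/2)
T(D) = -287/2 (T(D) = -11*13 - 1/2 = -143 - 1/2 = -287/2)
P = -1923525/2 (P = -287/2 - 1*961619 = -287/2 - 961619 = -1923525/2 ≈ -9.6176e+5)
-P = -1*(-1923525/2) = 1923525/2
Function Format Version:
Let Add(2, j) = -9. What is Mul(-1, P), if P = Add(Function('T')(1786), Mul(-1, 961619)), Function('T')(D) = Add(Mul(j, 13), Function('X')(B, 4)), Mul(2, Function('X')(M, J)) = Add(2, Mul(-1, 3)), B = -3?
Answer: Rational(1923525, 2) ≈ 9.6176e+5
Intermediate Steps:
j = -11 (j = Add(-2, -9) = -11)
Function('X')(M, J) = Rational(-1, 2) (Function('X')(M, J) = Mul(Rational(1, 2), Add(2, Mul(-1, 3))) = Mul(Rational(1, 2), Add(2, -3)) = Mul(Rational(1, 2), -1) = Rational(-1, 2))
Function('T')(D) = Rational(-287, 2) (Function('T')(D) = Add(Mul(-11, 13), Rational(-1, 2)) = Add(-143, Rational(-1, 2)) = Rational(-287, 2))
P = Rational(-1923525, 2) (P = Add(Rational(-287, 2), Mul(-1, 961619)) = Add(Rational(-287, 2), -961619) = Rational(-1923525, 2) ≈ -9.6176e+5)
Mul(-1, P) = Mul(-1, Rational(-1923525, 2)) = Rational(1923525, 2)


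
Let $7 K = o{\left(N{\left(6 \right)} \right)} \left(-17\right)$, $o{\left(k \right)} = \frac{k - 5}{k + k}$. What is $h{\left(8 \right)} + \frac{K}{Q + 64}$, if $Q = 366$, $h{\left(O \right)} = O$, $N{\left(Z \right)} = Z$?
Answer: $\frac{288943}{36120} \approx 7.9995$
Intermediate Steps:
$o{\left(k \right)} = \frac{-5 + k}{2 k}$
$K = - \frac{17}{84}$ ($K = \frac{\frac{-5 + 6}{2 \cdot 6} \left(-17\right)}{7} = \frac{\frac{1}{2} \cdot \frac{1}{6} \cdot 1 \left(-17\right)}{7} = \frac{\frac{1}{12} \left(-17\right)}{7} = \frac{1}{7} \left(- \frac{17}{12}\right) = - \frac{17}{84} \approx -0.20238$)
$h{\left(8 \right)} + \frac{K}{Q + 64} = 8 - \frac{17}{84 \left(366 + 64\right)} = 8 - \frac{17}{84 \cdot 430} = 8 - \frac{17}{36120} = \frac{288943}{36120}$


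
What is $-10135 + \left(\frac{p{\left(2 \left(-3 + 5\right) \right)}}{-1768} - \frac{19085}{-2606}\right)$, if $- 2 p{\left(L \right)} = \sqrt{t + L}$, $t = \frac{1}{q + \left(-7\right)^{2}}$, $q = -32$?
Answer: $- \frac{26392725}{2606} + \frac{\sqrt{1173}}{60112} \approx -10128.0$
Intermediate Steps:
$t = \frac{1}{17}$ ($t = \frac{1}{-32 + \left(-7\right)^{2}} = \frac{1}{-32 + 49} = \frac{1}{17} \approx 0.058824$)
$p{\left(L \right)} = - \frac{\sqrt{\frac{1}{17} + L}}{2}$
$-10135 + \left(\frac{p{\left(2 \left(-3 + 5\right) \right)}}{-1768} - \frac{19085}{-2606}\right) = -10135 + \left(\frac{\left(- \frac{1}{34}\right) \sqrt{17 + 289 \cdot 2 \left(-3 + 5\right)}}{-1768} - \frac{19085}{-2606}\right) = -10135 + \left(- \frac{\sqrt{17 + 289 \cdot 2 \cdot 2}}{34} \left(- \frac{1}{1768}\right) - - \frac{19085}{2606}\right) = -10135 + \left(- \frac{\sqrt{17 + 289 \cdot 4}}{34} \left(- \frac{1}{1768}\right) + \frac{19085}{2606}\right) = -10135 + \left(- \frac{\sqrt{17 + 1156}}{34} \left(- \frac{1}{1768}\right) + \frac{19085}{2606}\right) = -10135 + \left(- \frac{\sqrt{1173}}{34} \left(- \frac{1}{1768}\right) + \frac{19085}{2606}\right) = -10135 + \left(\frac{\sqrt{1173}}{60112} + \frac{19085}{2606}\right) = -10135 + \left(\frac{19085}{2606} + \frac{\sqrt{1173}}{60112}\right) = - \frac{26392725}{2606} + \frac{\sqrt{1173}}{60112}$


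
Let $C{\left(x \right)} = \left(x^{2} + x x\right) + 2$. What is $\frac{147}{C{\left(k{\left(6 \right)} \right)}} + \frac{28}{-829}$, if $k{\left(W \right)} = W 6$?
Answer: $\frac{49231}{2150426} \approx 0.022894$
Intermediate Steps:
$k{\left(W \right)} = 6 W$
$C{\left(x \right)} = 2 + 2 x^{2}$ ($C{\left(x \right)} = \left(x^{2} + x^{2}\right) + 2 = 2 x^{2} + 2 = 2 + 2 x^{2}$)
$\frac{147}{C{\left(k{\left(6 \right)} \right)}} + \frac{28}{-829} = \frac{147}{2 + 2 \left(6 \cdot 6\right)^{2}} + \frac{28}{-829} = \frac{147}{2 + 2 \cdot 36^{2}} + 28 \left(- \frac{1}{829}\right) = \frac{147}{2 + 2 \cdot 1296} - \frac{28}{829} = \frac{147}{2 + 2592} - \frac{28}{829} = \frac{147}{2594} - \frac{28}{829} = \frac{49231}{2150426}$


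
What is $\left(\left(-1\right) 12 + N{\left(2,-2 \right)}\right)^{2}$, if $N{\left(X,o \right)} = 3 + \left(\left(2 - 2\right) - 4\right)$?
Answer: $169$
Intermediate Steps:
$N{\left(X,o \right)} = -1$ ($N{\left(X,o \right)} = 3 + \left(0 - 4\right) = 3 - 4 = -1$)
$\left(\left(-1\right) 12 + N{\left(2,-2 \right)}\right)^{2} = \left(\left(-1\right) 12 - 1\right)^{2} = \left(-12 - 1\right)^{2} = \left(-13\right)^{2} = 169$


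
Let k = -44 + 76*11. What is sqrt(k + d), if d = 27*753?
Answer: 3*sqrt(2347) ≈ 145.34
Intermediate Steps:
d = 20331
k = 792 (k = -44 + 836 = 792)
sqrt(k + d) = sqrt(792 + 20331) = sqrt(21123) = 3*sqrt(2347)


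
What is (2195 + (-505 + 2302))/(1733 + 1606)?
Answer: 3992/3339 ≈ 1.1956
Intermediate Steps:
(2195 + (-505 + 2302))/(1733 + 1606) = (2195 + 1797)/3339 = 3992*(1/3339) = 3992/3339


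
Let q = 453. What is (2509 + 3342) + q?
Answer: 6304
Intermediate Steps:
(2509 + 3342) + q = (2509 + 3342) + 453 = 5851 + 453 = 6304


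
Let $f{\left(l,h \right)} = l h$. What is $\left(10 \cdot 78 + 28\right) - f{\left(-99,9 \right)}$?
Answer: $1699$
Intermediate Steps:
$f{\left(l,h \right)} = h l$
$\left(10 \cdot 78 + 28\right) - f{\left(-99,9 \right)} = \left(10 \cdot 78 + 28\right) - 9 \left(-99\right) = \left(780 + 28\right) - -891 = 808 + 891 = 1699$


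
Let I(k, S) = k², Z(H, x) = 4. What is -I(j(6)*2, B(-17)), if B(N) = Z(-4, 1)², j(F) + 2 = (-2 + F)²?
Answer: -784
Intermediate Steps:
j(F) = -2 + (-2 + F)²
B(N) = 16 (B(N) = 4² = 16)
-I(j(6)*2, B(-17)) = -((-2 + (-2 + 6)²)*2)² = -((-2 + 4²)*2)² = -((-2 + 16)*2)² = -(14*2)² = -1*28² = -1*784 = -784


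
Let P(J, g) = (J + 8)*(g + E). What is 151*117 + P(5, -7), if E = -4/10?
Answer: 87854/5 ≈ 17571.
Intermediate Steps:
E = -⅖ (E = -4*⅒ = -⅖ ≈ -0.40000)
P(J, g) = (8 + J)*(-⅖ + g) (P(J, g) = (J + 8)*(g - ⅖) = (8 + J)*(-⅖ + g))
151*117 + P(5, -7) = 151*117 + (-16/5 + 8*(-7) - ⅖*5 + 5*(-7)) = 17667 + (-16/5 - 56 - 2 - 35) = 17667 - 481/5 = 87854/5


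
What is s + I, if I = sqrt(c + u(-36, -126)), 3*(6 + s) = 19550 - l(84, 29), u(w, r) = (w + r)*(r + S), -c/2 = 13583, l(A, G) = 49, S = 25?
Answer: 19483/3 + 2*I*sqrt(2701) ≈ 6494.3 + 103.94*I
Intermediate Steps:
c = -27166 (c = -2*13583 = -27166)
u(w, r) = (25 + r)*(r + w) (u(w, r) = (w + r)*(r + 25) = (r + w)*(25 + r) = (25 + r)*(r + w))
s = 19483/3 (s = -6 + (19550 - 1*49)/3 = -6 + (19550 - 49)/3 = -6 + (1/3)*19501 = -6 + 19501/3 = 19483/3 ≈ 6494.3)
I = 2*I*sqrt(2701) (I = sqrt(-27166 + ((-126)**2 + 25*(-126) + 25*(-36) - 126*(-36))) = sqrt(-27166 + (15876 - 3150 - 900 + 4536)) = sqrt(-27166 + 16362) = sqrt(-10804) = 2*I*sqrt(2701) ≈ 103.94*I)
s + I = 19483/3 + 2*I*sqrt(2701)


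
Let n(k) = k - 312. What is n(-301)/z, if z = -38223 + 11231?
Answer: 613/26992 ≈ 0.022710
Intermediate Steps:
n(k) = -312 + k
z = -26992
n(-301)/z = (-312 - 301)/(-26992) = -613*(-1/26992) = 613/26992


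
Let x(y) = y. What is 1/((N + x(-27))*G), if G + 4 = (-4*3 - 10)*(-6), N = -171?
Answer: -1/25344 ≈ -3.9457e-5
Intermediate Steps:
G = 128 (G = -4 + (-4*3 - 10)*(-6) = -4 + (-12 - 10)*(-6) = -4 - 22*(-6) = -4 + 132 = 128)
1/((N + x(-27))*G) = 1/(-171 - 27*128) = (1/128)/(-198) = -1/198*1/128 = -1/25344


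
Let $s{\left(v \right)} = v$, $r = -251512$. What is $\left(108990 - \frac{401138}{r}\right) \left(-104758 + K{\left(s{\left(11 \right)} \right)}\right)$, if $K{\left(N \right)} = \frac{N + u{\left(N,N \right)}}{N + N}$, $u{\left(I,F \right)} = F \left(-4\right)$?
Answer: $- \frac{2871740118978671}{251512} \approx -1.1418 \cdot 10^{10}$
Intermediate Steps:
$u{\left(I,F \right)} = - 4 F$
$K{\left(N \right)} = - \frac{3}{2}$ ($K{\left(N \right)} = \frac{N - 4 N}{N + N} = \frac{\left(-3\right) N}{2 N} = - 3 N \frac{1}{2 N} = - \frac{3}{2}$)
$\left(108990 - \frac{401138}{r}\right) \left(-104758 + K{\left(s{\left(11 \right)} \right)}\right) = \left(108990 - \frac{401138}{-251512}\right) \left(-104758 - \frac{3}{2}\right) = \left(108990 - - \frac{200569}{125756}\right) \left(- \frac{209519}{2}\right) = \left(108990 + \frac{200569}{125756}\right) \left(- \frac{209519}{2}\right) = \frac{13706347009}{125756} \left(- \frac{209519}{2}\right) = - \frac{2871740118978671}{251512}$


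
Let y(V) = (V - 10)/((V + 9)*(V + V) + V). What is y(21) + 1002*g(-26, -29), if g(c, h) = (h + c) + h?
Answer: -107819197/1281 ≈ -84168.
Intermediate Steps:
g(c, h) = c + 2*h (g(c, h) = (c + h) + h = c + 2*h)
y(V) = (-10 + V)/(V + 2*V*(9 + V)) (y(V) = (-10 + V)/((9 + V)*(2*V) + V) = (-10 + V)/(2*V*(9 + V) + V) = (-10 + V)/(V + 2*V*(9 + V)))
y(21) + 1002*g(-26, -29) = (-10 + 21)/(21*(19 + 2*21)) + 1002*(-26 + 2*(-29)) = (1/21)*11/(19 + 42) + 1002*(-26 - 58) = (1/21)*11/61 + 1002*(-84) = (1/21)*(1/61)*11 - 84168 = 11/1281 - 84168 = -107819197/1281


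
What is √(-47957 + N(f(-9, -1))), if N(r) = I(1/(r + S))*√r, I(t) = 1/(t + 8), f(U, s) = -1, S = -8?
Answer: √(-241751237 + 639*I)/71 ≈ 0.00028942 + 218.99*I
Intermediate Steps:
I(t) = 1/(8 + t)
N(r) = √r/(8 + 1/(-8 + r)) (N(r) = √r/(8 + 1/(r - 8)) = √r/(8 + 1/(-8 + r)))
√(-47957 + N(f(-9, -1))) = √(-47957 + √(-1)*(-8 - 1)/(-63 + 8*(-1))) = √(-47957 + I*(-9)/(-63 - 8)) = √(-47957 + I*(-9)/(-71)) = √(-47957 + I*(-1/71)*(-9)) = √(-47957 + 9*I/71)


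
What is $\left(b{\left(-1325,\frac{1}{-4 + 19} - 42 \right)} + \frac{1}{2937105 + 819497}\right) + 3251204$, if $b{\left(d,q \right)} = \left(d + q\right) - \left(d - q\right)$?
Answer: $\frac{183197465926819}{56349030} \approx 3.2511 \cdot 10^{6}$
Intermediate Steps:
$b{\left(d,q \right)} = 2 q$
$\left(b{\left(-1325,\frac{1}{-4 + 19} - 42 \right)} + \frac{1}{2937105 + 819497}\right) + 3251204 = \left(2 \left(\frac{1}{-4 + 19} - 42\right) + \frac{1}{2937105 + 819497}\right) + 3251204 = \left(2 \left(\frac{1}{15} - 42\right) + \frac{1}{3756602}\right) + 3251204 = \left(2 \left(- \frac{629}{15}\right) + \frac{1}{3756602}\right) + 3251204 = \left(- \frac{1258}{15} + \frac{1}{3756602}\right) + 3251204 = - \frac{4725805301}{56349030} + 3251204 = \frac{183197465926819}{56349030}$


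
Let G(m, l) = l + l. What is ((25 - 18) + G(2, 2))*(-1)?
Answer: -11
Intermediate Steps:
G(m, l) = 2*l
((25 - 18) + G(2, 2))*(-1) = ((25 - 18) + 2*2)*(-1) = (7 + 4)*(-1) = 11*(-1) = -11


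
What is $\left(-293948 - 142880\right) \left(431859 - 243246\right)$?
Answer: $-82391439564$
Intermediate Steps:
$\left(-293948 - 142880\right) \left(431859 - 243246\right) = \left(-436828\right) 188613 = -82391439564$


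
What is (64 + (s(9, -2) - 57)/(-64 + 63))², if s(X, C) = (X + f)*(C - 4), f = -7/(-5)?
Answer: 840889/25 ≈ 33636.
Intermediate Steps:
f = 7/5 (f = -7*(-⅕) = 7/5 ≈ 1.4000)
s(X, C) = (-4 + C)*(7/5 + X) (s(X, C) = (X + 7/5)*(C - 4) = (7/5 + X)*(-4 + C) = (-4 + C)*(7/5 + X))
(64 + (s(9, -2) - 57)/(-64 + 63))² = (64 + ((-28/5 - 4*9 + (7/5)*(-2) - 2*9) - 57)/(-64 + 63))² = (64 + ((-28/5 - 36 - 14/5 - 18) - 57)/(-1))² = (64 + (-312/5 - 57)*(-1))² = (64 - 597/5*(-1))² = (64 + 597/5)² = (917/5)² = 840889/25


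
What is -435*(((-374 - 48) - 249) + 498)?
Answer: 75255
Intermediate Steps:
-435*(((-374 - 48) - 249) + 498) = -435*((-422 - 249) + 498) = -435*(-671 + 498) = -435*(-173) = 75255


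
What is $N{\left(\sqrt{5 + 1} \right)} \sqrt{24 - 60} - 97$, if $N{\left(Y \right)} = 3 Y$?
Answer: $-97 + 18 i \sqrt{6} \approx -97.0 + 44.091 i$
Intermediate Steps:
$N{\left(\sqrt{5 + 1} \right)} \sqrt{24 - 60} - 97 = 3 \sqrt{5 + 1} \sqrt{24 - 60} - 97 = 3 \sqrt{6} \sqrt{-36} - 97 = 3 \sqrt{6} \cdot 6 i - 97 = 18 i \sqrt{6} - 97 = -97 + 18 i \sqrt{6}$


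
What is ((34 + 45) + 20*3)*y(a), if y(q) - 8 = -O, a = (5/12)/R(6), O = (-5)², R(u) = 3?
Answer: -2363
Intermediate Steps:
O = 25
a = 5/36 (a = (5/12)/3 = (5*(1/12))*(⅓) = (5/12)*(⅓) = 5/36 ≈ 0.13889)
y(q) = -17 (y(q) = 8 - 1*25 = 8 - 25 = -17)
((34 + 45) + 20*3)*y(a) = ((34 + 45) + 20*3)*(-17) = (79 + 60)*(-17) = 139*(-17) = -2363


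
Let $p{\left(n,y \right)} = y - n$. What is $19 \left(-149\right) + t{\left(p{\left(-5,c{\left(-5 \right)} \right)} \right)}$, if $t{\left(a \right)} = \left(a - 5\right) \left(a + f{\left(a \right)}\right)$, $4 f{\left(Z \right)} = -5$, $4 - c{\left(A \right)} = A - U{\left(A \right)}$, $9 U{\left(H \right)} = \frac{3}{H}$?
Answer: $- \frac{1222963}{450} \approx -2717.7$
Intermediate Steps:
$U{\left(H \right)} = \frac{1}{3 H}$ ($U{\left(H \right)} = \frac{3 \frac{1}{H}}{9} = \frac{1}{3 H}$)
$c{\left(A \right)} = 4 - A + \frac{1}{3 A}$ ($c{\left(A \right)} = 4 - \left(A - \frac{1}{3 A}\right) = 4 - A + \frac{1}{3 A}$)
$f{\left(Z \right)} = - \frac{5}{4}$ ($f{\left(Z \right)} = \frac{1}{4} \left(-5\right) = - \frac{5}{4}$)
$t{\left(a \right)} = \left(-5 + a\right) \left(- \frac{5}{4} + a\right)$ ($t{\left(a \right)} = \left(a - 5\right) \left(a - \frac{5}{4}\right) = \left(-5 + a\right) \left(- \frac{5}{4} + a\right)$)
$19 \left(-149\right) + t{\left(p{\left(-5,c{\left(-5 \right)} \right)} \right)} = 19 \left(-149\right) + \left(\frac{25}{4} + \left(\left(4 - -5 + \frac{1}{3 \left(-5\right)}\right) - -5\right)^{2} - \frac{25 \left(\left(4 - -5 + \frac{1}{3 \left(-5\right)}\right) - -5\right)}{4}\right) = -2831 + \left(\frac{25}{4} + \left(\left(4 + 5 + \frac{1}{3} \left(- \frac{1}{5}\right)\right) + 5\right)^{2} - \frac{25 \left(\left(4 + 5 + \frac{1}{3} \left(- \frac{1}{5}\right)\right) + 5\right)}{4}\right) = -2831 + \left(\frac{25}{4} + \left(\left(4 + 5 - \frac{1}{15}\right) + 5\right)^{2} - \frac{25 \left(\left(4 + 5 - \frac{1}{15}\right) + 5\right)}{4}\right) = -2831 + \left(\frac{25}{4} + \left(\frac{134}{15} + 5\right)^{2} - \frac{25 \left(\frac{134}{15} + 5\right)}{4}\right) = -2831 + \left(\frac{25}{4} + \left(\frac{209}{15}\right)^{2} - \frac{1045}{12}\right) = -2831 + \left(\frac{25}{4} + \frac{43681}{225} - \frac{1045}{12}\right) = -2831 + \frac{50987}{450} = - \frac{1222963}{450}$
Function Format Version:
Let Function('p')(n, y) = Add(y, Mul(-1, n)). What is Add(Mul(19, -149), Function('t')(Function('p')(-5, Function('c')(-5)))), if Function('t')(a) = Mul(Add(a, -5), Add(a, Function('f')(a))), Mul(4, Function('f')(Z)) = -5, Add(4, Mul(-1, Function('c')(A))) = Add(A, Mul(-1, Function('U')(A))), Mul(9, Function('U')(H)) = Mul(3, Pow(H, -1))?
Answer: Rational(-1222963, 450) ≈ -2717.7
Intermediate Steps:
Function('U')(H) = Mul(Rational(1, 3), Pow(H, -1)) (Function('U')(H) = Mul(Rational(1, 9), Mul(3, Pow(H, -1))) = Mul(Rational(1, 3), Pow(H, -1)))
Function('c')(A) = Add(4, Mul(-1, A), Mul(Rational(1, 3), Pow(A, -1))) (Function('c')(A) = Add(4, Mul(-1, Add(A, Mul(-1, Mul(Rational(1, 3), Pow(A, -1)))))) = Add(4, Mul(-1, Add(A, Mul(Rational(-1, 3), Pow(A, -1))))) = Add(4, Add(Mul(-1, A), Mul(Rational(1, 3), Pow(A, -1)))) = Add(4, Mul(-1, A), Mul(Rational(1, 3), Pow(A, -1))))
Function('f')(Z) = Rational(-5, 4) (Function('f')(Z) = Mul(Rational(1, 4), -5) = Rational(-5, 4))
Function('t')(a) = Mul(Add(-5, a), Add(Rational(-5, 4), a)) (Function('t')(a) = Mul(Add(a, -5), Add(a, Rational(-5, 4))) = Mul(Add(-5, a), Add(Rational(-5, 4), a)))
Add(Mul(19, -149), Function('t')(Function('p')(-5, Function('c')(-5)))) = Add(Mul(19, -149), Add(Rational(25, 4), Pow(Add(Add(4, Mul(-1, -5), Mul(Rational(1, 3), Pow(-5, -1))), Mul(-1, -5)), 2), Mul(Rational(-25, 4), Add(Add(4, Mul(-1, -5), Mul(Rational(1, 3), Pow(-5, -1))), Mul(-1, -5))))) = Add(-2831, Add(Rational(25, 4), Pow(Add(Add(4, 5, Mul(Rational(1, 3), Rational(-1, 5))), 5), 2), Mul(Rational(-25, 4), Add(Add(4, 5, Mul(Rational(1, 3), Rational(-1, 5))), 5)))) = Add(-2831, Add(Rational(25, 4), Pow(Add(Add(4, 5, Rational(-1, 15)), 5), 2), Mul(Rational(-25, 4), Add(Add(4, 5, Rational(-1, 15)), 5)))) = Add(-2831, Add(Rational(25, 4), Pow(Add(Rational(134, 15), 5), 2), Mul(Rational(-25, 4), Add(Rational(134, 15), 5)))) = Add(-2831, Add(Rational(25, 4), Pow(Rational(209, 15), 2), Mul(Rational(-25, 4), Rational(209, 15)))) = Add(-2831, Add(Rational(25, 4), Rational(43681, 225), Rational(-1045, 12))) = Add(-2831, Rational(50987, 450)) = Rational(-1222963, 450)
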